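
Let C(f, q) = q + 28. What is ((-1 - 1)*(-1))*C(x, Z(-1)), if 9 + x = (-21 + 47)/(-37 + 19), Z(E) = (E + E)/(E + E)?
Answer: 58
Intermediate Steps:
Z(E) = 1 (Z(E) = (2*E)/((2*E)) = (2*E)*(1/(2*E)) = 1)
x = -94/9 (x = -9 + (-21 + 47)/(-37 + 19) = -9 + 26/(-18) = -9 + 26*(-1/18) = -9 - 13/9 = -94/9 ≈ -10.444)
C(f, q) = 28 + q
((-1 - 1)*(-1))*C(x, Z(-1)) = ((-1 - 1)*(-1))*(28 + 1) = -2*(-1)*29 = 2*29 = 58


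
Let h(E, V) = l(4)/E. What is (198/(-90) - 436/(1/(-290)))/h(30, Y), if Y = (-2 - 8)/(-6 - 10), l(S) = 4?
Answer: 1896567/2 ≈ 9.4828e+5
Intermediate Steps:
Y = 5/8 (Y = -10/(-16) = -10*(-1/16) = 5/8 ≈ 0.62500)
h(E, V) = 4/E
(198/(-90) - 436/(1/(-290)))/h(30, Y) = (198/(-90) - 436/(1/(-290)))/((4/30)) = (198*(-1/90) - 436/(-1/290))/((4*(1/30))) = (-11/5 - 436*(-290))/(2/15) = (-11/5 + 126440)*(15/2) = (632189/5)*(15/2) = 1896567/2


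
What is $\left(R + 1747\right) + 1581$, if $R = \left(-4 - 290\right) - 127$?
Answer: $2907$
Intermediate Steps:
$R = -421$ ($R = -294 - 127 = -421$)
$\left(R + 1747\right) + 1581 = \left(-421 + 1747\right) + 1581 = 1326 + 1581 = 2907$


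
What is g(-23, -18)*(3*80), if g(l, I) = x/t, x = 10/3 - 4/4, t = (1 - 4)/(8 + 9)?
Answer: -9520/3 ≈ -3173.3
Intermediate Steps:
t = -3/17 ≈ -0.17647
x = 7/3 (x = 10*(1/3) - 4*1/4 = 10/3 - 1 = 7/3 ≈ 2.3333)
g(l, I) = -119/9 (g(l, I) = 7/(3*(-3/17)) = (7/3)*(-17/3) = -119/9)
g(-23, -18)*(3*80) = -119*80/3 = -119/9*240 = -9520/3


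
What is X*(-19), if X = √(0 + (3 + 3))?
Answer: -19*√6 ≈ -46.540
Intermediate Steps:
X = √6 (X = √(0 + 6) = √6 ≈ 2.4495)
X*(-19) = √6*(-19) = -19*√6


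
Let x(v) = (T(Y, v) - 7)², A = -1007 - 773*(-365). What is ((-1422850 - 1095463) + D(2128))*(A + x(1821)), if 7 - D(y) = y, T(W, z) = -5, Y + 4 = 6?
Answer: -708952716388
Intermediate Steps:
A = 281138 (A = -1007 + 282145 = 281138)
Y = 2 (Y = -4 + 6 = 2)
x(v) = 144 (x(v) = (-5 - 7)² = (-12)² = 144)
D(y) = 7 - y
((-1422850 - 1095463) + D(2128))*(A + x(1821)) = ((-1422850 - 1095463) + (7 - 1*2128))*(281138 + 144) = (-2518313 + (7 - 2128))*281282 = (-2518313 - 2121)*281282 = -2520434*281282 = -708952716388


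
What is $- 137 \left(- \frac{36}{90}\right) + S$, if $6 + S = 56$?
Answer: $\frac{524}{5} \approx 104.8$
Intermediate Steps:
$S = 50$ ($S = -6 + 56 = 50$)
$- 137 \left(- \frac{36}{90}\right) + S = - 137 \left(- \frac{36}{90}\right) + 50 = - 137 \left(\left(-36\right) \frac{1}{90}\right) + 50 = \left(-137\right) \left(- \frac{2}{5}\right) + 50 = \frac{274}{5} + 50 = \frac{524}{5}$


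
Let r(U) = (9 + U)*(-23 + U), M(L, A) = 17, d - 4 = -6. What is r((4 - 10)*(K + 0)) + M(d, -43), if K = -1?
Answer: -238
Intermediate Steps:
d = -2 (d = 4 - 6 = -2)
r(U) = (-23 + U)*(9 + U)
r((4 - 10)*(K + 0)) + M(d, -43) = (-207 + ((4 - 10)*(-1 + 0))² - 14*(4 - 10)*(-1 + 0)) + 17 = (-207 + (-6*(-1))² - (-84)*(-1)) + 17 = (-207 + 6² - 14*6) + 17 = (-207 + 36 - 84) + 17 = -255 + 17 = -238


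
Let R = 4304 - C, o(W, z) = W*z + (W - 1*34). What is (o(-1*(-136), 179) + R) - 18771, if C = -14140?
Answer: 24119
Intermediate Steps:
o(W, z) = -34 + W + W*z (o(W, z) = W*z + (W - 34) = W*z + (-34 + W) = -34 + W + W*z)
R = 18444 (R = 4304 - 1*(-14140) = 4304 + 14140 = 18444)
(o(-1*(-136), 179) + R) - 18771 = ((-34 - 1*(-136) - 1*(-136)*179) + 18444) - 18771 = ((-34 + 136 + 136*179) + 18444) - 18771 = ((-34 + 136 + 24344) + 18444) - 18771 = (24446 + 18444) - 18771 = 42890 - 18771 = 24119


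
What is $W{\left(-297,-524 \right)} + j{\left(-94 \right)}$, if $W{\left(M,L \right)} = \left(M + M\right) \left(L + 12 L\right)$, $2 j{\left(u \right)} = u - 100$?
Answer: $4046231$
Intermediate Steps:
$j{\left(u \right)} = -50 + \frac{u}{2}$ ($j{\left(u \right)} = \frac{u - 100}{2} = \frac{-100 + u}{2} = -50 + \frac{u}{2}$)
$W{\left(M,L \right)} = 26 L M$ ($W{\left(M,L \right)} = 2 M 13 L = 26 L M$)
$W{\left(-297,-524 \right)} + j{\left(-94 \right)} = 26 \left(-524\right) \left(-297\right) + \left(-50 + \frac{1}{2} \left(-94\right)\right) = 4046328 - 97 = 4046231$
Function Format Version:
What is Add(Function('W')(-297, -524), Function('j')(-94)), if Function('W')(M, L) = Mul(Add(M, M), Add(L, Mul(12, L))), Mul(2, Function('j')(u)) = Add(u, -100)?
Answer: 4046231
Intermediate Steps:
Function('j')(u) = Add(-50, Mul(Rational(1, 2), u)) (Function('j')(u) = Mul(Rational(1, 2), Add(u, -100)) = Mul(Rational(1, 2), Add(-100, u)) = Add(-50, Mul(Rational(1, 2), u)))
Function('W')(M, L) = Mul(26, L, M) (Function('W')(M, L) = Mul(Mul(2, M), Mul(13, L)) = Mul(26, L, M))
Add(Function('W')(-297, -524), Function('j')(-94)) = Add(Mul(26, -524, -297), Add(-50, Mul(Rational(1, 2), -94))) = Add(4046328, Add(-50, -47)) = Add(4046328, -97) = 4046231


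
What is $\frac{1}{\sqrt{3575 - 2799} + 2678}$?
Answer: $\frac{1339}{3585454} - \frac{\sqrt{194}}{3585454} \approx 0.00036957$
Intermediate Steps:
$\frac{1}{\sqrt{3575 - 2799} + 2678} = \frac{1}{\sqrt{776} + 2678} = \frac{1}{2 \sqrt{194} + 2678} = \frac{1}{2678 + 2 \sqrt{194}}$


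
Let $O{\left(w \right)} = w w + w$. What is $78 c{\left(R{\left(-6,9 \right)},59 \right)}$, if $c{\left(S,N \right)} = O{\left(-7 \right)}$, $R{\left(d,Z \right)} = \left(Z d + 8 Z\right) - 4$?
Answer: $3276$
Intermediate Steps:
$R{\left(d,Z \right)} = -4 + 8 Z + Z d$ ($R{\left(d,Z \right)} = \left(8 Z + Z d\right) - 4 = -4 + 8 Z + Z d$)
$O{\left(w \right)} = w + w^{2}$ ($O{\left(w \right)} = w^{2} + w = w + w^{2}$)
$c{\left(S,N \right)} = 42$ ($c{\left(S,N \right)} = - 7 \left(1 - 7\right) = \left(-7\right) \left(-6\right) = 42$)
$78 c{\left(R{\left(-6,9 \right)},59 \right)} = 78 \cdot 42 = 3276$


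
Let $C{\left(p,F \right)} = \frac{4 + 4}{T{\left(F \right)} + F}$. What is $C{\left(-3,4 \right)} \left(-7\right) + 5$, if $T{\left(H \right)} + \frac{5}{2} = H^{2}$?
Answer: $\frac{9}{5} \approx 1.8$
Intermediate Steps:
$T{\left(H \right)} = - \frac{5}{2} + H^{2}$
$C{\left(p,F \right)} = \frac{8}{- \frac{5}{2} + F + F^{2}}$ ($C{\left(p,F \right)} = \frac{4 + 4}{\left(- \frac{5}{2} + F^{2}\right) + F} = \frac{8}{- \frac{5}{2} + F + F^{2}}$)
$C{\left(-3,4 \right)} \left(-7\right) + 5 = \frac{16}{-5 + 2 \cdot 4 + 2 \cdot 4^{2}} \left(-7\right) + 5 = \frac{16}{-5 + 8 + 2 \cdot 16} \left(-7\right) + 5 = \frac{16}{-5 + 8 + 32} \left(-7\right) + 5 = \frac{16}{35} \left(-7\right) + 5 = - \frac{16}{5} + 5 = \frac{9}{5}$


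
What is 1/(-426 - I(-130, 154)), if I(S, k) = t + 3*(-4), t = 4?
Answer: -1/418 ≈ -0.0023923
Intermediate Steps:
I(S, k) = -8 (I(S, k) = 4 + 3*(-4) = 4 - 12 = -8)
1/(-426 - I(-130, 154)) = 1/(-426 - 1*(-8)) = 1/(-426 + 8) = 1/(-418) = -1/418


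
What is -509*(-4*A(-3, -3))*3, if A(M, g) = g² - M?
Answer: 73296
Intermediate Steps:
-509*(-4*A(-3, -3))*3 = -509*(-4*((-3)² - 1*(-3)))*3 = -509*(-4*(9 + 3))*3 = -509*(-4*12)*3 = -(-24432)*3 = -509*(-144) = 73296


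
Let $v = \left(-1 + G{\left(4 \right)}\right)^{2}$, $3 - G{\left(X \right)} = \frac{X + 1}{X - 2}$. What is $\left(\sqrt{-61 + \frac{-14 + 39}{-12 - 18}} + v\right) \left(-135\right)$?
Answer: $- \frac{135}{4} - \frac{45 i \sqrt{2226}}{2} \approx -33.75 - 1061.6 i$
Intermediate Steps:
$G{\left(X \right)} = 3 - \frac{1 + X}{-2 + X}$ ($G{\left(X \right)} = 3 - \frac{X + 1}{X - 2} = 3 - \frac{1 + X}{-2 + X}$)
$v = \frac{1}{4}$ ($v = \left(-1 + \frac{-7 + 2 \cdot 4}{-2 + 4}\right)^{2} = \left(-1 + \frac{-7 + 8}{2}\right)^{2} = \left(-1 + \frac{1}{2} \cdot 1\right)^{2} = \left(-1 + \frac{1}{2}\right)^{2} = \left(- \frac{1}{2}\right)^{2} = \frac{1}{4} \approx 0.25$)
$\left(\sqrt{-61 + \frac{-14 + 39}{-12 - 18}} + v\right) \left(-135\right) = \left(\sqrt{-61 + \frac{-14 + 39}{-12 - 18}} + \frac{1}{4}\right) \left(-135\right) = \left(\sqrt{-61 + \frac{25}{-30}} + \frac{1}{4}\right) \left(-135\right) = \left(\sqrt{-61 + 25 \left(- \frac{1}{30}\right)} + \frac{1}{4}\right) \left(-135\right) = \left(\sqrt{-61 - \frac{5}{6}} + \frac{1}{4}\right) \left(-135\right) = \left(\sqrt{- \frac{371}{6}} + \frac{1}{4}\right) \left(-135\right) = \left(\frac{i \sqrt{2226}}{6} + \frac{1}{4}\right) \left(-135\right) = \left(\frac{1}{4} + \frac{i \sqrt{2226}}{6}\right) \left(-135\right) = - \frac{135}{4} - \frac{45 i \sqrt{2226}}{2}$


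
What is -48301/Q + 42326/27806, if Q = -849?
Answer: 689496190/11803647 ≈ 58.414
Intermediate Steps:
-48301/Q + 42326/27806 = -48301/(-849) + 42326/27806 = -48301*(-1/849) + 42326*(1/27806) = 48301/849 + 21163/13903 = 689496190/11803647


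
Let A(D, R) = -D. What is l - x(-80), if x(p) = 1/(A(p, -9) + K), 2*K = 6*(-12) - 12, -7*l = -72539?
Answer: 2756475/266 ≈ 10363.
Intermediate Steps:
l = 72539/7 (l = -⅐*(-72539) = 72539/7 ≈ 10363.)
K = -42 (K = (6*(-12) - 12)/2 = (-72 - 12)/2 = (½)*(-84) = -42)
x(p) = 1/(-42 - p) (x(p) = 1/(-p - 42) = 1/(-42 - p))
l - x(-80) = 72539/7 - (-1)/(42 - 80) = 72539/7 - (-1)/(-38) = 72539/7 - (-1)*(-1)/38 = 72539/7 - 1*1/38 = 72539/7 - 1/38 = 2756475/266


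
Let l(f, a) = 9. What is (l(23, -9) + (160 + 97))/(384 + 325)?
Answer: 266/709 ≈ 0.37518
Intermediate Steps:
(l(23, -9) + (160 + 97))/(384 + 325) = (9 + (160 + 97))/(384 + 325) = (9 + 257)/709 = 266*(1/709) = 266/709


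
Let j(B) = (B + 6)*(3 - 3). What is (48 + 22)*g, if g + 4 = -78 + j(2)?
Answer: -5740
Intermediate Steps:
j(B) = 0 (j(B) = (6 + B)*0 = 0)
g = -82 (g = -4 + (-78 + 0) = -4 - 78 = -82)
(48 + 22)*g = (48 + 22)*(-82) = 70*(-82) = -5740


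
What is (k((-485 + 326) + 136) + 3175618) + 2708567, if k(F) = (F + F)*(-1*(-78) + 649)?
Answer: 5850743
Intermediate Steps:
k(F) = 1454*F (k(F) = (2*F)*(78 + 649) = (2*F)*727 = 1454*F)
(k((-485 + 326) + 136) + 3175618) + 2708567 = (1454*((-485 + 326) + 136) + 3175618) + 2708567 = (1454*(-159 + 136) + 3175618) + 2708567 = (1454*(-23) + 3175618) + 2708567 = (-33442 + 3175618) + 2708567 = 3142176 + 2708567 = 5850743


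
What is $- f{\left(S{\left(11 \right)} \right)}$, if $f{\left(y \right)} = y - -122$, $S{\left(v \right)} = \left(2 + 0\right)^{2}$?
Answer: $-126$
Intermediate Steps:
$S{\left(v \right)} = 4$ ($S{\left(v \right)} = 2^{2} = 4$)
$f{\left(y \right)} = 122 + y$ ($f{\left(y \right)} = y + 122 = 122 + y$)
$- f{\left(S{\left(11 \right)} \right)} = - (122 + 4) = \left(-1\right) 126 = -126$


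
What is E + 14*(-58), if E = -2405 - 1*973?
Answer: -4190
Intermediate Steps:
E = -3378 (E = -2405 - 973 = -3378)
E + 14*(-58) = -3378 + 14*(-58) = -3378 - 812 = -4190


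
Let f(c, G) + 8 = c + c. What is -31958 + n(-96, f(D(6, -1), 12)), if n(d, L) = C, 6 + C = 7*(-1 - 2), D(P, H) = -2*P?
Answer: -31985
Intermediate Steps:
f(c, G) = -8 + 2*c (f(c, G) = -8 + (c + c) = -8 + 2*c)
C = -27 (C = -6 + 7*(-1 - 2) = -6 + 7*(-3) = -6 - 21 = -27)
n(d, L) = -27
-31958 + n(-96, f(D(6, -1), 12)) = -31958 - 27 = -31985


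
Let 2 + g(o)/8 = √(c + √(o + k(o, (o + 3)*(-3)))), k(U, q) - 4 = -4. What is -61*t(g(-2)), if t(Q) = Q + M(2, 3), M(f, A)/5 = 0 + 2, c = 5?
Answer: 366 - 488*√(5 + I*√2) ≈ -735.85 - 152.83*I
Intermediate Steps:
k(U, q) = 0 (k(U, q) = 4 - 4 = 0)
M(f, A) = 10 (M(f, A) = 5*(0 + 2) = 5*2 = 10)
g(o) = -16 + 8*√(5 + √o) (g(o) = -16 + 8*√(5 + √(o + 0)) = -16 + 8*√(5 + √o))
t(Q) = 10 + Q (t(Q) = Q + 10 = 10 + Q)
-61*t(g(-2)) = -61*(10 + (-16 + 8*√(5 + √(-2)))) = -61*(10 + (-16 + 8*√(5 + I*√2))) = -61*(-6 + 8*√(5 + I*√2)) = 366 - 488*√(5 + I*√2)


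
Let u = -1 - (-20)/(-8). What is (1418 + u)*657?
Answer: 1858653/2 ≈ 9.2933e+5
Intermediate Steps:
u = -7/2 (u = -1 - (-20)*(-1)/8 = -1 - 10*¼ = -1 - 5/2 = -7/2 ≈ -3.5000)
(1418 + u)*657 = (1418 - 7/2)*657 = (2829/2)*657 = 1858653/2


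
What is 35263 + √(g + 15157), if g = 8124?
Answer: 35263 + √23281 ≈ 35416.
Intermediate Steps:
35263 + √(g + 15157) = 35263 + √(8124 + 15157) = 35263 + √23281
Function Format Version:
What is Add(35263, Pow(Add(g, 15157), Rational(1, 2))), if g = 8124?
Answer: Add(35263, Pow(23281, Rational(1, 2))) ≈ 35416.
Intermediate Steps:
Add(35263, Pow(Add(g, 15157), Rational(1, 2))) = Add(35263, Pow(Add(8124, 15157), Rational(1, 2))) = Add(35263, Pow(23281, Rational(1, 2)))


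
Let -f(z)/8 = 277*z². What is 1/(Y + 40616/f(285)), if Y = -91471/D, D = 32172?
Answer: -241282761300/686066364773 ≈ -0.35169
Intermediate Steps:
f(z) = -2216*z²
Y = -91471/32172 ≈ -2.8432
1/(Y + 40616/f(285)) = 1/(-91471/32172 + 40616/((-2216*285²))) = 1/(-91471/32172 + 40616/((-2216*81225))) = 1/(-91471/32172 + 40616/(-179994600)) = 1/(-91471/32172 + 40616*(-1/179994600)) = 1/(-91471/32172 - 5077/22499325) = 1/(-686066364773/241282761300) = -241282761300/686066364773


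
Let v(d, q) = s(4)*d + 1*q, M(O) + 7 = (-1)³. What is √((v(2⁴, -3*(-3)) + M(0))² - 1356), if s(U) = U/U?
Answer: I*√1067 ≈ 32.665*I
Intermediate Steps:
M(O) = -8 (M(O) = -7 + (-1)³ = -7 - 1 = -8)
s(U) = 1
v(d, q) = d + q (v(d, q) = 1*d + 1*q = d + q)
√((v(2⁴, -3*(-3)) + M(0))² - 1356) = √(((2⁴ - 3*(-3)) - 8)² - 1356) = √(((16 + 9) - 8)² - 1356) = √((25 - 8)² - 1356) = √(17² - 1356) = √(289 - 1356) = √(-1067) = I*√1067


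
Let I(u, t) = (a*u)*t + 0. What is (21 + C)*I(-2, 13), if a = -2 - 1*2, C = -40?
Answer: -1976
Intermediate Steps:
a = -4 (a = -2 - 2 = -4)
I(u, t) = -4*t*u (I(u, t) = (-4*u)*t + 0 = -4*t*u + 0 = -4*t*u)
(21 + C)*I(-2, 13) = (21 - 40)*(-4*13*(-2)) = -19*104 = -1976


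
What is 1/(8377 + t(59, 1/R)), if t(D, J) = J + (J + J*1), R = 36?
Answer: 12/100525 ≈ 0.00011937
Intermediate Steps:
t(D, J) = 3*J (t(D, J) = J + (J + J) = J + 2*J = 3*J)
1/(8377 + t(59, 1/R)) = 1/(8377 + 3/36) = 1/(8377 + 3*(1/36)) = 1/(8377 + 1/12) = 1/(100525/12) = 12/100525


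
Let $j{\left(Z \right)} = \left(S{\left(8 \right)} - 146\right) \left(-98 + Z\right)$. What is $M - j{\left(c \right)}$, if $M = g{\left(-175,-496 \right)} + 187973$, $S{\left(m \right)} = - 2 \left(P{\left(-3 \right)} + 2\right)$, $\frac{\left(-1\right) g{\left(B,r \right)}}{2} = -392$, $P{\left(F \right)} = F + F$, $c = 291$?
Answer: $215391$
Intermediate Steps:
$P{\left(F \right)} = 2 F$
$g{\left(B,r \right)} = 784$ ($g{\left(B,r \right)} = \left(-2\right) \left(-392\right) = 784$)
$S{\left(m \right)} = 8$ ($S{\left(m \right)} = - 2 \left(2 \left(-3\right) + 2\right) = - 2 \left(-6 + 2\right) = \left(-2\right) \left(-4\right) = 8$)
$j{\left(Z \right)} = 13524 - 138 Z$ ($j{\left(Z \right)} = \left(8 - 146\right) \left(-98 + Z\right) = - 138 \left(-98 + Z\right) = 13524 - 138 Z$)
$M = 188757$ ($M = 784 + 187973 = 188757$)
$M - j{\left(c \right)} = 188757 - \left(13524 - 40158\right) = 188757 - -26634 = 188757 + 26634 = 215391$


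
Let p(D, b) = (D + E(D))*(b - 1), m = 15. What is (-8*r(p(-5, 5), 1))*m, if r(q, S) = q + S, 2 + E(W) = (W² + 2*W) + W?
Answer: -1560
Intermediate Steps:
E(W) = -2 + W² + 3*W (E(W) = -2 + ((W² + 2*W) + W) = -2 + (W² + 3*W) = -2 + W² + 3*W)
p(D, b) = (-1 + b)*(-2 + D² + 4*D) (p(D, b) = (D + (-2 + D² + 3*D))*(b - 1) = (-2 + D² + 4*D)*(-1 + b) = (-1 + b)*(-2 + D² + 4*D))
r(q, S) = S + q
(-8*r(p(-5, 5), 1))*m = -8*(1 + (2 - 1*(-5)² - 4*(-5) - 5*5 + 5*(-2 + (-5)² + 3*(-5))))*15 = -8*(1 + (2 - 1*25 + 20 - 25 + 5*(-2 + 25 - 15)))*15 = -8*(1 + (2 - 25 + 20 - 25 + 5*8))*15 = -8*(1 + (2 - 25 + 20 - 25 + 40))*15 = -8*(1 + 12)*15 = -8*13*15 = -104*15 = -1560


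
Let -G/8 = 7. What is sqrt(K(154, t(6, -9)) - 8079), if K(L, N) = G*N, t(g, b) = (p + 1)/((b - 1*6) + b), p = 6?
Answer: 2*I*sqrt(18141)/3 ≈ 89.792*I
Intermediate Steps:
G = -56 (G = -8*7 = -56)
t(g, b) = 7/(-6 + 2*b) (t(g, b) = (6 + 1)/((b - 1*6) + b) = 7/((b - 6) + b) = 7/((-6 + b) + b) = 7/(-6 + 2*b))
K(L, N) = -56*N
sqrt(K(154, t(6, -9)) - 8079) = sqrt(-196/(-3 - 9) - 8079) = sqrt(-196/(-12) - 8079) = sqrt(-196*(-1)/12 - 8079) = sqrt(-56*(-7/24) - 8079) = sqrt(49/3 - 8079) = sqrt(-24188/3) = 2*I*sqrt(18141)/3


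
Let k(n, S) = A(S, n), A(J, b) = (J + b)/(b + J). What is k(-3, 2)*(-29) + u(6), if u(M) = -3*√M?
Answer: -29 - 3*√6 ≈ -36.348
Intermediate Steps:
A(J, b) = 1 (A(J, b) = (J + b)/(J + b) = 1)
k(n, S) = 1
k(-3, 2)*(-29) + u(6) = 1*(-29) - 3*√6 = -29 - 3*√6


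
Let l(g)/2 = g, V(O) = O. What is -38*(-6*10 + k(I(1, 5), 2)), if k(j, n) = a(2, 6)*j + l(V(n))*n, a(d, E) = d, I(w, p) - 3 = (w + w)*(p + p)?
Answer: 228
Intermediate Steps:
I(w, p) = 3 + 4*p*w (I(w, p) = 3 + (w + w)*(p + p) = 3 + (2*w)*(2*p) = 3 + 4*p*w)
l(g) = 2*g
k(j, n) = 2*j + 2*n² (k(j, n) = 2*j + (2*n)*n = 2*j + 2*n²)
-38*(-6*10 + k(I(1, 5), 2)) = -38*(-6*10 + (2*(3 + 4*5*1) + 2*2²)) = -38*(-60 + (2*(3 + 20) + 2*4)) = -38*(-60 + (2*23 + 8)) = -38*(-60 + (46 + 8)) = -38*(-60 + 54) = -38*(-6) = 228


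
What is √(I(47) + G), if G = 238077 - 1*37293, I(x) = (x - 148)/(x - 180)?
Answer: √3551681609/133 ≈ 448.09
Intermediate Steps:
I(x) = (-148 + x)/(-180 + x)
G = 200784 (G = 238077 - 37293 = 200784)
√(I(47) + G) = √((-148 + 47)/(-180 + 47) + 200784) = √(-101/(-133) + 200784) = √(-1/133*(-101) + 200784) = √(101/133 + 200784) = √(26704373/133) = √3551681609/133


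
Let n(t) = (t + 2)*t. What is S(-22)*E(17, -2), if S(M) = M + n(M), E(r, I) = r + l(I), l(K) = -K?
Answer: 7942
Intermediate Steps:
n(t) = t*(2 + t) (n(t) = (2 + t)*t = t*(2 + t))
E(r, I) = r - I
S(M) = M + M*(2 + M)
S(-22)*E(17, -2) = (-22*(3 - 22))*(17 - 1*(-2)) = (-22*(-19))*(17 + 2) = 418*19 = 7942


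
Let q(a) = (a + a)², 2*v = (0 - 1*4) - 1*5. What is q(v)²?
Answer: 6561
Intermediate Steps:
v = -9/2 (v = ((0 - 1*4) - 1*5)/2 = ((0 - 4) - 5)/2 = (-4 - 5)/2 = (½)*(-9) = -9/2 ≈ -4.5000)
q(a) = 4*a² (q(a) = (2*a)² = 4*a²)
q(v)² = (4*(-9/2)²)² = (4*(81/4))² = 81² = 6561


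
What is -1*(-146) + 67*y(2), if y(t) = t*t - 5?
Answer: 79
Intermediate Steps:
y(t) = -5 + t² (y(t) = t² - 5 = -5 + t²)
-1*(-146) + 67*y(2) = -1*(-146) + 67*(-5 + 2²) = 146 + 67*(-5 + 4) = 146 + 67*(-1) = 146 - 67 = 79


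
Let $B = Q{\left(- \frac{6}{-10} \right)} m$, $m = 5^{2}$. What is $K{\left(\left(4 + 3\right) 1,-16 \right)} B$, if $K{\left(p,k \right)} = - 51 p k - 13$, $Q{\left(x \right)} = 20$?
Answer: $2849500$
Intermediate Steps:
$m = 25$
$K{\left(p,k \right)} = -13 - 51 k p$ ($K{\left(p,k \right)} = - 51 k p - 13 = -13 - 51 k p$)
$B = 500$ ($B = 20 \cdot 25 = 500$)
$K{\left(\left(4 + 3\right) 1,-16 \right)} B = \left(-13 - - 816 \left(4 + 3\right) 1\right) 500 = \left(-13 - - 816 \cdot 7 \cdot 1\right) 500 = \left(-13 - \left(-816\right) 7\right) 500 = \left(-13 + 5712\right) 500 = 5699 \cdot 500 = 2849500$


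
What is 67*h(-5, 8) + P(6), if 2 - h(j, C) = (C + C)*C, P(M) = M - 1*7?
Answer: -8443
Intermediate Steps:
P(M) = -7 + M (P(M) = M - 7 = -7 + M)
h(j, C) = 2 - 2*C**2 (h(j, C) = 2 - (C + C)*C = 2 - 2*C*C = 2 - 2*C**2)
67*h(-5, 8) + P(6) = 67*(2 - 2*8**2) + (-7 + 6) = 67*(2 - 2*64) - 1 = 67*(2 - 128) - 1 = 67*(-126) - 1 = -8442 - 1 = -8443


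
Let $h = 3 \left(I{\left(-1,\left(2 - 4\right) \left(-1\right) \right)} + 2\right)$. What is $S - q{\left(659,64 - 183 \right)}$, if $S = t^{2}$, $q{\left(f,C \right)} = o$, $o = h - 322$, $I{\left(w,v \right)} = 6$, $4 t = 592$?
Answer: $22202$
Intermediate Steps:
$t = 148$ ($t = \frac{1}{4} \cdot 592 = 148$)
$h = 24$ ($h = 3 \left(6 + 2\right) = 3 \cdot 8 = 24$)
$o = -298$ ($o = 24 - 322 = -298$)
$q{\left(f,C \right)} = -298$
$S = 21904$ ($S = 148^{2} = 21904$)
$S - q{\left(659,64 - 183 \right)} = 21904 - -298 = 21904 + 298 = 22202$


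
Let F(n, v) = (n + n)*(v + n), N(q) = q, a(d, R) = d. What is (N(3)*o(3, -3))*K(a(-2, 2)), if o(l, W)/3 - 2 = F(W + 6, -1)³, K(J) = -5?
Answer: -77850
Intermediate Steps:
F(n, v) = 2*n*(n + v) (F(n, v) = (2*n)*(n + v) = 2*n*(n + v))
o(l, W) = 6 + 24*(5 + W)³*(6 + W)³ (o(l, W) = 6 + 3*(2*(W + 6)*((W + 6) - 1))³ = 6 + 3*(2*(6 + W)*((6 + W) - 1))³ = 6 + 3*(2*(6 + W)*(5 + W))³ = 6 + 3*(2*(5 + W)*(6 + W))³ = 6 + 3*(8*(5 + W)³*(6 + W)³) = 6 + 24*(5 + W)³*(6 + W)³)
(N(3)*o(3, -3))*K(a(-2, 2)) = (3*(6 + 24*(5 - 3)³*(6 - 3)³))*(-5) = (3*(6 + 24*2³*3³))*(-5) = (3*(6 + 24*8*27))*(-5) = (3*(6 + 5184))*(-5) = (3*5190)*(-5) = 15570*(-5) = -77850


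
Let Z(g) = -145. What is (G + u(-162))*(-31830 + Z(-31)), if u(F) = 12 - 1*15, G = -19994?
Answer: 639404075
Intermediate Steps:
u(F) = -3 (u(F) = 12 - 15 = -3)
(G + u(-162))*(-31830 + Z(-31)) = (-19994 - 3)*(-31830 - 145) = -19997*(-31975) = 639404075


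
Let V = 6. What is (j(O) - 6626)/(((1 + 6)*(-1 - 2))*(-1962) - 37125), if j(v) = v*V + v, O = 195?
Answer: -5261/4077 ≈ -1.2904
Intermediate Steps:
j(v) = 7*v (j(v) = v*6 + v = 6*v + v = 7*v)
(j(O) - 6626)/(((1 + 6)*(-1 - 2))*(-1962) - 37125) = (7*195 - 6626)/(((1 + 6)*(-1 - 2))*(-1962) - 37125) = (1365 - 6626)/((7*(-3))*(-1962) - 37125) = -5261/(-21*(-1962) - 37125) = -5261/(41202 - 37125) = -5261/4077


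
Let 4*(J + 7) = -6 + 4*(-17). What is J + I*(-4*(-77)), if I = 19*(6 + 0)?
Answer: 70173/2 ≈ 35087.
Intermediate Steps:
I = 114 (I = 19*6 = 114)
J = -51/2 (J = -7 + (-6 + 4*(-17))/4 = -7 + (-6 - 68)/4 = -7 + (¼)*(-74) = -7 - 37/2 = -51/2 ≈ -25.500)
J + I*(-4*(-77)) = -51/2 + 114*(-4*(-77)) = -51/2 + 114*308 = -51/2 + 35112 = 70173/2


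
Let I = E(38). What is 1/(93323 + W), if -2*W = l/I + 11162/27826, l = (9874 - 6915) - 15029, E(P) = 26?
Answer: 180869/16921183888 ≈ 1.0689e-5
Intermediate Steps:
I = 26
l = -12070 (l = 2959 - 15029 = -12070)
W = 41946201/180869 (W = -(-12070/26 + 11162/27826)/2 = -(-12070*1/26 + 11162*(1/27826))/2 = -(-6035/13 + 5581/13913)/2 = -1/2*(-83892402/180869) = 41946201/180869 ≈ 231.91)
1/(93323 + W) = 1/(93323 + 41946201/180869) = 1/(16921183888/180869) = 180869/16921183888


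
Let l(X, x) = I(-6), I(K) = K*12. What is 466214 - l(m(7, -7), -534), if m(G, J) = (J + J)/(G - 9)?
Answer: 466286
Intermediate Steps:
m(G, J) = 2*J/(-9 + G) (m(G, J) = (2*J)/(-9 + G) = 2*J/(-9 + G))
I(K) = 12*K
l(X, x) = -72 (l(X, x) = 12*(-6) = -72)
466214 - l(m(7, -7), -534) = 466214 - 1*(-72) = 466214 + 72 = 466286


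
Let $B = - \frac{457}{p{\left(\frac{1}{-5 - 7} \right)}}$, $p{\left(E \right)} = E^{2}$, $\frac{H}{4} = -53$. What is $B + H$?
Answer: $-66020$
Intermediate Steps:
$H = -212$ ($H = 4 \left(-53\right) = -212$)
$B = -65808$ ($B = - \frac{457}{\left(\frac{1}{-5 - 7}\right)^{2}} = - \frac{457}{\left(\frac{1}{-12}\right)^{2}} = - \frac{457}{\left(- \frac{1}{12}\right)^{2}} = - 457 \frac{1}{\frac{1}{144}} = \left(-457\right) 144 = -65808$)
$B + H = -65808 - 212 = -66020$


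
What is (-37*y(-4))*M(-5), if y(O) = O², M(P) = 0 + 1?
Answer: -592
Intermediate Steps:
M(P) = 1
(-37*y(-4))*M(-5) = -37*(-4)²*1 = -37*16*1 = -592*1 = -592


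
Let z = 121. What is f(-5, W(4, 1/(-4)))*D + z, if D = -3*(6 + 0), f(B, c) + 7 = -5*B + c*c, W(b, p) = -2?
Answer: -275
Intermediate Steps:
f(B, c) = -7 + c² - 5*B (f(B, c) = -7 + (-5*B + c*c) = -7 + (-5*B + c²) = -7 + (c² - 5*B) = -7 + c² - 5*B)
D = -18 (D = -3*6 = -18)
f(-5, W(4, 1/(-4)))*D + z = (-7 + (-2)² - 5*(-5))*(-18) + 121 = (-7 + 4 + 25)*(-18) + 121 = 22*(-18) + 121 = -396 + 121 = -275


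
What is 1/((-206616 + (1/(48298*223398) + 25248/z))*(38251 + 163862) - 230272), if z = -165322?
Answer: -99098384195916/4138352561956247029189475 ≈ -2.3946e-11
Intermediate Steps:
1/((-206616 + (1/(48298*223398) + 25248/z))*(38251 + 163862) - 230272) = 1/((-206616 + (1/(48298*223398) + 25248/(-165322)))*(38251 + 163862) - 230272) = 1/((-206616 + ((1/48298)*(1/223398) + 25248*(-1/165322)))*202113 - 230272) = 1/((-206616 + (1/10789676604 - 12624/82661))*202113 - 230272) = 1/((-206616 - 136208877366235/891885457763244)*202113 - 230272) = 1/(-184277941950087788539/891885457763244*202113 - 230272) = 1/(-4138329742373121467220323/99098384195916 - 230272) = 1/(-4138352561956247029189475/99098384195916) = -99098384195916/4138352561956247029189475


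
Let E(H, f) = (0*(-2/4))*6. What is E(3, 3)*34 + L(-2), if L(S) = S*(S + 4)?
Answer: -4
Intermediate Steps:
E(H, f) = 0 (E(H, f) = (0*(-2*1/4))*6 = (0*(-1/2))*6 = 0*6 = 0)
L(S) = S*(4 + S)
E(3, 3)*34 + L(-2) = 0*34 - 2*(4 - 2) = 0 - 2*2 = 0 - 4 = -4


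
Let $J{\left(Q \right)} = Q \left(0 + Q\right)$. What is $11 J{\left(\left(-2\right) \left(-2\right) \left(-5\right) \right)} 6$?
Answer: $26400$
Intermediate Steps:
$J{\left(Q \right)} = Q^{2}$ ($J{\left(Q \right)} = Q Q = Q^{2}$)
$11 J{\left(\left(-2\right) \left(-2\right) \left(-5\right) \right)} 6 = 11 \left(\left(-2\right) \left(-2\right) \left(-5\right)\right)^{2} \cdot 6 = 11 \left(4 \left(-5\right)\right)^{2} \cdot 6 = 11 \left(-20\right)^{2} \cdot 6 = 11 \cdot 400 \cdot 6 = 11 \cdot 2400 = 26400$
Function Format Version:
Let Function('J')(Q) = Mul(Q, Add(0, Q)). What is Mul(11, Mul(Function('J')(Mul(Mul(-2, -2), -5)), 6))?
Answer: 26400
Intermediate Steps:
Function('J')(Q) = Pow(Q, 2) (Function('J')(Q) = Mul(Q, Q) = Pow(Q, 2))
Mul(11, Mul(Function('J')(Mul(Mul(-2, -2), -5)), 6)) = Mul(11, Mul(Pow(Mul(Mul(-2, -2), -5), 2), 6)) = Mul(11, Mul(Pow(Mul(4, -5), 2), 6)) = Mul(11, Mul(Pow(-20, 2), 6)) = Mul(11, Mul(400, 6)) = Mul(11, 2400) = 26400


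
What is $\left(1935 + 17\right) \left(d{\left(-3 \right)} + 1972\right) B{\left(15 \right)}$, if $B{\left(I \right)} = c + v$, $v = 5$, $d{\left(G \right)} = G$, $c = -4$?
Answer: $3843488$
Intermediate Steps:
$B{\left(I \right)} = 1$ ($B{\left(I \right)} = -4 + 5 = 1$)
$\left(1935 + 17\right) \left(d{\left(-3 \right)} + 1972\right) B{\left(15 \right)} = \left(1935 + 17\right) \left(-3 + 1972\right) 1 = 1952 \cdot 1969 \cdot 1 = 3843488 \cdot 1 = 3843488$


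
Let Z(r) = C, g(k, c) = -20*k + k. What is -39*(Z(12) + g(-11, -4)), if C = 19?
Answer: -8892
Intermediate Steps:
g(k, c) = -19*k
Z(r) = 19
-39*(Z(12) + g(-11, -4)) = -39*(19 - 19*(-11)) = -39*(19 + 209) = -39*228 = -8892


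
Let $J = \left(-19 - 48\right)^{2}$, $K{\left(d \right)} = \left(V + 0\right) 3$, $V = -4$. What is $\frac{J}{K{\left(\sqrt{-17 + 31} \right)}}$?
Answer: $- \frac{4489}{12} \approx -374.08$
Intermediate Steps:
$K{\left(d \right)} = -12$ ($K{\left(d \right)} = \left(-4 + 0\right) 3 = \left(-4\right) 3 = -12$)
$J = 4489$ ($J = \left(-67\right)^{2} = 4489$)
$\frac{J}{K{\left(\sqrt{-17 + 31} \right)}} = \frac{4489}{-12} = 4489 \left(- \frac{1}{12}\right) = - \frac{4489}{12}$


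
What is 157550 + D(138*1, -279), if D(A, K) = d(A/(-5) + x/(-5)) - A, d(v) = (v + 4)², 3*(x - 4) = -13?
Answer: 35542309/225 ≈ 1.5797e+5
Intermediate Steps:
x = -⅓ (x = 4 + (⅓)*(-13) = 4 - 13/3 = -⅓ ≈ -0.33333)
d(v) = (4 + v)²
D(A, K) = (61/15 - A/5)² - A (D(A, K) = (4 + (A/(-5) - ⅓/(-5)))² - A = (4 + (A*(-⅕) - ⅓*(-⅕)))² - A = (4 + (-A/5 + 1/15))² - A = (4 + (1/15 - A/5))² - A = (61/15 - A/5)² - A)
157550 + D(138*1, -279) = 157550 + (-138 + (-61 + 3*(138*1))²/225) = 157550 + (-1*138 + (-61 + 3*138)²/225) = 157550 + (-138 + (-61 + 414)²/225) = 157550 + (-138 + (1/225)*353²) = 157550 + (-138 + (1/225)*124609) = 157550 + (-138 + 124609/225) = 157550 + 93559/225 = 35542309/225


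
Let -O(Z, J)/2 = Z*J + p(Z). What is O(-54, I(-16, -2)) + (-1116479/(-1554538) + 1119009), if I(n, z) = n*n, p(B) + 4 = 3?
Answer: 1782526105021/1554538 ≈ 1.1467e+6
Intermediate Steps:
p(B) = -1 (p(B) = -4 + 3 = -1)
I(n, z) = n**2
O(Z, J) = 2 - 2*J*Z (O(Z, J) = -2*(Z*J - 1) = -2*(J*Z - 1) = -2*(-1 + J*Z) = 2 - 2*J*Z)
O(-54, I(-16, -2)) + (-1116479/(-1554538) + 1119009) = (2 - 2*(-16)**2*(-54)) + (-1116479/(-1554538) + 1119009) = (2 - 2*256*(-54)) + (-1116479*(-1/1554538) + 1119009) = (2 + 27648) + (1116479/1554538 + 1119009) = 27650 + 1739543129321/1554538 = 1782526105021/1554538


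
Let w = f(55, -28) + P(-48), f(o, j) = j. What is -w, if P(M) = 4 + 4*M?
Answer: 216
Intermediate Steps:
w = -216 (w = -28 + (4 + 4*(-48)) = -28 + (4 - 192) = -28 - 188 = -216)
-w = -1*(-216) = 216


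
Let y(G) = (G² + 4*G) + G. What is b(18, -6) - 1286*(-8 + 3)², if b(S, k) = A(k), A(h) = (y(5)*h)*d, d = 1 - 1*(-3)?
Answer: -33350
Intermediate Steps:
d = 4 (d = 1 + 3 = 4)
y(G) = G² + 5*G
A(h) = 200*h (A(h) = ((5*(5 + 5))*h)*4 = ((5*10)*h)*4 = (50*h)*4 = 200*h)
b(S, k) = 200*k
b(18, -6) - 1286*(-8 + 3)² = 200*(-6) - 1286*(-8 + 3)² = -1200 - 1286*(-5)² = -1200 - 1286*25 = -1200 - 32150 = -33350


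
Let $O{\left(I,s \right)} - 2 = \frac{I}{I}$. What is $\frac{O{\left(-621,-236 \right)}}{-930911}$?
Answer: $- \frac{3}{930911} \approx -3.2226 \cdot 10^{-6}$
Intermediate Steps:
$O{\left(I,s \right)} = 3$ ($O{\left(I,s \right)} = 2 + \frac{I}{I} = 2 + 1 = 3$)
$\frac{O{\left(-621,-236 \right)}}{-930911} = \frac{3}{-930911} = 3 \left(- \frac{1}{930911}\right) = - \frac{3}{930911}$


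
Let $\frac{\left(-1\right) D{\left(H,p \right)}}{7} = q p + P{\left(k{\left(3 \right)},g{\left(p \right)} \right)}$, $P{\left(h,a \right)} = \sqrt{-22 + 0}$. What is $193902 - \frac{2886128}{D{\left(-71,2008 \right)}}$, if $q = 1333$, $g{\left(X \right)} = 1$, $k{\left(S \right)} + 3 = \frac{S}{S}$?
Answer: $\frac{694608916206405946}{3582265084459} - \frac{206152 i \sqrt{22}}{3582265084459} \approx 1.939 \cdot 10^{5} - 2.6992 \cdot 10^{-7} i$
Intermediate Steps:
$k{\left(S \right)} = -2$ ($k{\left(S \right)} = -3 + \frac{S}{S} = -3 + 1 = -2$)
$P{\left(h,a \right)} = i \sqrt{22}$ ($P{\left(h,a \right)} = \sqrt{-22} = i \sqrt{22}$)
$D{\left(H,p \right)} = - 9331 p - 7 i \sqrt{22}$ ($D{\left(H,p \right)} = - 7 \left(1333 p + i \sqrt{22}\right) = - 9331 p - 7 i \sqrt{22}$)
$193902 - \frac{2886128}{D{\left(-71,2008 \right)}} = 193902 - \frac{2886128}{\left(-9331\right) 2008 - 7 i \sqrt{22}} = 193902 - \frac{2886128}{-18736648 - 7 i \sqrt{22}}$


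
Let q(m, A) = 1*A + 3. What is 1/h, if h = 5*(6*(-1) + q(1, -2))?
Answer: -1/25 ≈ -0.040000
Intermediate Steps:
q(m, A) = 3 + A (q(m, A) = A + 3 = 3 + A)
h = -25 (h = 5*(6*(-1) + (3 - 2)) = 5*(-6 + 1) = 5*(-5) = -25)
1/h = 1/(-25) = -1/25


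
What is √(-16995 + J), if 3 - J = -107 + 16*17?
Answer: I*√17157 ≈ 130.98*I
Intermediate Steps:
J = -162 (J = 3 - (-107 + 16*17) = 3 - (-107 + 272) = 3 - 1*165 = 3 - 165 = -162)
√(-16995 + J) = √(-16995 - 162) = √(-17157) = I*√17157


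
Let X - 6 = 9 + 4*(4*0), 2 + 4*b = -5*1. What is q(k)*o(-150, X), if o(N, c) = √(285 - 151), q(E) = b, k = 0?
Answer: -7*√134/4 ≈ -20.258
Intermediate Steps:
b = -7/4 (b = -½ + (-5*1)/4 = -½ + (¼)*(-5) = -½ - 5/4 = -7/4 ≈ -1.7500)
X = 15 (X = 6 + (9 + 4*(4*0)) = 6 + (9 + 4*0) = 6 + (9 + 0) = 6 + 9 = 15)
q(E) = -7/4
o(N, c) = √134
q(k)*o(-150, X) = -7*√134/4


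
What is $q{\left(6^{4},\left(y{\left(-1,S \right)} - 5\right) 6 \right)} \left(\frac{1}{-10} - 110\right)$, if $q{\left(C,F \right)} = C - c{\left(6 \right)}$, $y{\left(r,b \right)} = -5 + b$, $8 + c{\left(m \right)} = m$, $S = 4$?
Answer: $- \frac{714549}{5} \approx -1.4291 \cdot 10^{5}$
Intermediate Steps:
$c{\left(m \right)} = -8 + m$
$q{\left(C,F \right)} = 2 + C$ ($q{\left(C,F \right)} = C - \left(-8 + 6\right) = C - -2 = C + 2 = 2 + C$)
$q{\left(6^{4},\left(y{\left(-1,S \right)} - 5\right) 6 \right)} \left(\frac{1}{-10} - 110\right) = \left(2 + 6^{4}\right) \left(\frac{1}{-10} - 110\right) = \left(2 + 1296\right) \left(- \frac{1}{10} - 110\right) = 1298 \left(- \frac{1101}{10}\right) = - \frac{714549}{5}$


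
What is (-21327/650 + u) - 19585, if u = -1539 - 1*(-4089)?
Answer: -11094077/650 ≈ -17068.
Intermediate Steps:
u = 2550 (u = -1539 + 4089 = 2550)
(-21327/650 + u) - 19585 = (-21327/650 + 2550) - 19585 = 1636173/650 - 19585 = -11094077/650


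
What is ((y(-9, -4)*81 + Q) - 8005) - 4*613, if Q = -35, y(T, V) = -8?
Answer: -11140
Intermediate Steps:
((y(-9, -4)*81 + Q) - 8005) - 4*613 = ((-8*81 - 35) - 8005) - 4*613 = ((-648 - 35) - 8005) - 2452 = (-683 - 8005) - 2452 = -8688 - 2452 = -11140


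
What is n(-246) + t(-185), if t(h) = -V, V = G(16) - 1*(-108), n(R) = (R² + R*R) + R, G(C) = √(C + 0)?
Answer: 120674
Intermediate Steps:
G(C) = √C
n(R) = R + 2*R² (n(R) = (R² + R²) + R = 2*R² + R = R + 2*R²)
V = 112 (V = √16 - 1*(-108) = 4 + 108 = 112)
t(h) = -112 (t(h) = -1*112 = -112)
n(-246) + t(-185) = -246*(1 + 2*(-246)) - 112 = -246*(1 - 492) - 112 = -246*(-491) - 112 = 120786 - 112 = 120674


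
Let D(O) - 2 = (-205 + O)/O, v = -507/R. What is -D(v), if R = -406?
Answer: 81709/507 ≈ 161.16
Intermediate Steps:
v = 507/406 (v = -507/(-406) = -507*(-1/406) = 507/406 ≈ 1.2488)
D(O) = 2 + (-205 + O)/O
-D(v) = -(3 - 205/507/406) = -(3 - 205*406/507) = -(3 - 83230/507) = -1*(-81709/507) = 81709/507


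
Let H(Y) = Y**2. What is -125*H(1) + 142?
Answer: 17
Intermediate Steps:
-125*H(1) + 142 = -125*1**2 + 142 = -125*1 + 142 = -125 + 142 = 17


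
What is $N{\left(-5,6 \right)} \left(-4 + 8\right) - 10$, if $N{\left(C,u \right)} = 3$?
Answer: $2$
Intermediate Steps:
$N{\left(-5,6 \right)} \left(-4 + 8\right) - 10 = 3 \left(-4 + 8\right) - 10 = 3 \cdot 4 - 10 = 12 - 10 = 2$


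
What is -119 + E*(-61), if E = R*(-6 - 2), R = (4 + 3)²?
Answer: 23793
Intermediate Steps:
R = 49 (R = 7² = 49)
E = -392 (E = 49*(-6 - 2) = 49*(-8) = -392)
-119 + E*(-61) = -119 - 392*(-61) = -119 + 23912 = 23793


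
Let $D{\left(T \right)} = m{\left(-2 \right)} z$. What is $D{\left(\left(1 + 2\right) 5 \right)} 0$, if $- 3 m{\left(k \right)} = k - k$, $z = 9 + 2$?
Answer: $0$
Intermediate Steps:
$z = 11$
$m{\left(k \right)} = 0$ ($m{\left(k \right)} = - \frac{k - k}{3} = \left(- \frac{1}{3}\right) 0 = 0$)
$D{\left(T \right)} = 0$ ($D{\left(T \right)} = 0 \cdot 11 = 0$)
$D{\left(\left(1 + 2\right) 5 \right)} 0 = 0 \cdot 0 = 0$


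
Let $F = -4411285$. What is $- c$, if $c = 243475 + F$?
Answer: $4167810$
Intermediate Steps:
$c = -4167810$ ($c = 243475 - 4411285 = -4167810$)
$- c = \left(-1\right) \left(-4167810\right) = 4167810$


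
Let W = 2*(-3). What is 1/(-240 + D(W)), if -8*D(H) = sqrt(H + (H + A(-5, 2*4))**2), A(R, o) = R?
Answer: -3072/737257 + 8*sqrt(115)/3686285 ≈ -0.0041435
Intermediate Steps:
W = -6
D(H) = -sqrt(H + (-5 + H)**2)/8 (D(H) = -sqrt(H + (H - 5)**2)/8 = -sqrt(H + (-5 + H)**2)/8)
1/(-240 + D(W)) = 1/(-240 - sqrt(-6 + (-5 - 6)**2)/8) = 1/(-240 - sqrt(-6 + (-11)**2)/8) = 1/(-240 - sqrt(-6 + 121)/8) = 1/(-240 - sqrt(115)/8)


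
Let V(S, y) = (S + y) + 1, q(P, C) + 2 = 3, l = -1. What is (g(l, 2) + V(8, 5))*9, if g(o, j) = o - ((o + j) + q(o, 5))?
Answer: 99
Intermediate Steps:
q(P, C) = 1 (q(P, C) = -2 + 3 = 1)
V(S, y) = 1 + S + y
g(o, j) = -1 - j (g(o, j) = o - ((o + j) + 1) = o - ((j + o) + 1) = o - (1 + j + o) = o + (-1 - j - o) = -1 - j)
(g(l, 2) + V(8, 5))*9 = ((-1 - 1*2) + (1 + 8 + 5))*9 = ((-1 - 2) + 14)*9 = (-3 + 14)*9 = 11*9 = 99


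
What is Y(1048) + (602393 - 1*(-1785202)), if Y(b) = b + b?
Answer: 2389691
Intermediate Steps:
Y(b) = 2*b
Y(1048) + (602393 - 1*(-1785202)) = 2*1048 + (602393 - 1*(-1785202)) = 2096 + (602393 + 1785202) = 2096 + 2387595 = 2389691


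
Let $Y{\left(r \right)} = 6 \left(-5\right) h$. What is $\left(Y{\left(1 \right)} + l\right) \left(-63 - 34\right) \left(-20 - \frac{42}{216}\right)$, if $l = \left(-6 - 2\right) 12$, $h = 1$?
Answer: $- \frac{493633}{2} \approx -2.4682 \cdot 10^{5}$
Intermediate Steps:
$Y{\left(r \right)} = -30$ ($Y{\left(r \right)} = 6 \left(-5\right) 1 = \left(-30\right) 1 = -30$)
$l = -96$ ($l = \left(-8\right) 12 = -96$)
$\left(Y{\left(1 \right)} + l\right) \left(-63 - 34\right) \left(-20 - \frac{42}{216}\right) = \left(-30 - 96\right) \left(-63 - 34\right) \left(-20 - \frac{42}{216}\right) = - 126 \left(- 97 \left(-20 - \frac{7}{36}\right)\right) = - 126 \left(\left(-97\right) \left(- \frac{727}{36}\right)\right) = \left(-126\right) \frac{70519}{36} = - \frac{493633}{2}$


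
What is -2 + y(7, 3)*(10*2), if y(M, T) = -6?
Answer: -122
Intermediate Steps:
-2 + y(7, 3)*(10*2) = -2 - 60*2 = -2 - 6*20 = -2 - 120 = -122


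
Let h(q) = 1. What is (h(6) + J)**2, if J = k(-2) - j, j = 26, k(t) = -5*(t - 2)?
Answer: 25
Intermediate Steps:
k(t) = 10 - 5*t (k(t) = -5*(-2 + t) = 10 - 5*t)
J = -6 (J = (10 - 5*(-2)) - 1*26 = (10 + 10) - 26 = 20 - 26 = -6)
(h(6) + J)**2 = (1 - 6)**2 = (-5)**2 = 25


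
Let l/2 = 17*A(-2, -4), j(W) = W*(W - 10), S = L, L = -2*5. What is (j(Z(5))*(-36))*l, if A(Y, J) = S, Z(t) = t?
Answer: -306000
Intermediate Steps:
L = -10
S = -10
A(Y, J) = -10
j(W) = W*(-10 + W)
l = -340 (l = 2*(17*(-10)) = 2*(-170) = -340)
(j(Z(5))*(-36))*l = ((5*(-10 + 5))*(-36))*(-340) = ((5*(-5))*(-36))*(-340) = -25*(-36)*(-340) = 900*(-340) = -306000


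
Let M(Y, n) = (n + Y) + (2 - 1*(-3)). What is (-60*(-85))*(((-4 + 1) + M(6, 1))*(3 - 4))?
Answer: -45900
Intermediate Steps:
M(Y, n) = 5 + Y + n (M(Y, n) = (Y + n) + (2 + 3) = (Y + n) + 5 = 5 + Y + n)
(-60*(-85))*(((-4 + 1) + M(6, 1))*(3 - 4)) = (-60*(-85))*(((-4 + 1) + (5 + 6 + 1))*(3 - 4)) = 5100*((-3 + 12)*(-1)) = 5100*(9*(-1)) = 5100*(-9) = -45900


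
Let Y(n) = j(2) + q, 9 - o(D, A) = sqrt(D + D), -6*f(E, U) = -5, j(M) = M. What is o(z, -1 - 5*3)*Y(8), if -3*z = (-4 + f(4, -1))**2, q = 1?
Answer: 27 - 19*I*sqrt(6)/6 ≈ 27.0 - 7.7567*I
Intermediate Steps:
f(E, U) = 5/6 (f(E, U) = -1/6*(-5) = 5/6)
z = -361/108 (z = -(-4 + 5/6)**2/3 = -(-19/6)**2/3 = -1/3*361/36 = -361/108 ≈ -3.3426)
o(D, A) = 9 - sqrt(2)*sqrt(D) (o(D, A) = 9 - sqrt(D + D) = 9 - sqrt(2*D) = 9 - sqrt(2)*sqrt(D))
Y(n) = 3 (Y(n) = 2 + 1 = 3)
o(z, -1 - 5*3)*Y(8) = (9 - sqrt(2)*sqrt(-361/108))*3 = (9 - sqrt(2)*19*I*sqrt(3)/18)*3 = (9 - 19*I*sqrt(6)/18)*3 = 27 - 19*I*sqrt(6)/6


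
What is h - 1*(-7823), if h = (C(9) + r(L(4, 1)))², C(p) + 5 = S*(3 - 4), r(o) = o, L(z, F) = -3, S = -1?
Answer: 7872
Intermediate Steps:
C(p) = -4 (C(p) = -5 - (3 - 4) = -5 - 1*(-1) = -5 + 1 = -4)
h = 49 (h = (-4 - 3)² = (-7)² = 49)
h - 1*(-7823) = 49 - 1*(-7823) = 49 + 7823 = 7872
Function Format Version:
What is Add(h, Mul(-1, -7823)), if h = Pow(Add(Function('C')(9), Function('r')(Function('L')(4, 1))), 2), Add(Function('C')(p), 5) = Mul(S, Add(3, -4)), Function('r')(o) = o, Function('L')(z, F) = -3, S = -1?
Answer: 7872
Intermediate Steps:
Function('C')(p) = -4 (Function('C')(p) = Add(-5, Mul(-1, Add(3, -4))) = Add(-5, Mul(-1, -1)) = Add(-5, 1) = -4)
h = 49 (h = Pow(Add(-4, -3), 2) = Pow(-7, 2) = 49)
Add(h, Mul(-1, -7823)) = Add(49, Mul(-1, -7823)) = Add(49, 7823) = 7872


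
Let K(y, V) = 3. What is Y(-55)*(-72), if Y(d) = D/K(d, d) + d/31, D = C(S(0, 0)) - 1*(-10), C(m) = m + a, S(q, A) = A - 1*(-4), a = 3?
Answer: -8688/31 ≈ -280.26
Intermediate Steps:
S(q, A) = 4 + A (S(q, A) = A + 4 = 4 + A)
C(m) = 3 + m (C(m) = m + 3 = 3 + m)
D = 17 (D = (3 + (4 + 0)) - 1*(-10) = (3 + 4) + 10 = 7 + 10 = 17)
Y(d) = 17/3 + d/31
Y(-55)*(-72) = (17/3 + (1/31)*(-55))*(-72) = (17/3 - 55/31)*(-72) = (362/93)*(-72) = -8688/31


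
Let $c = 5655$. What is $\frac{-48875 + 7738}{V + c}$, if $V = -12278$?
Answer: $\frac{41137}{6623} \approx 6.2112$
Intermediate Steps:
$\frac{-48875 + 7738}{V + c} = \frac{-48875 + 7738}{-12278 + 5655} = - \frac{41137}{-6623} = \left(-41137\right) \left(- \frac{1}{6623}\right) = \frac{41137}{6623}$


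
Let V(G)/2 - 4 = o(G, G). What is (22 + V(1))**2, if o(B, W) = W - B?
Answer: 900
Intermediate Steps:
V(G) = 8 (V(G) = 8 + 2*(G - G) = 8 + 2*0 = 8 + 0 = 8)
(22 + V(1))**2 = (22 + 8)**2 = 30**2 = 900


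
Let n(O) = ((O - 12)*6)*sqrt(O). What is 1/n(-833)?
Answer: I*sqrt(17)/603330 ≈ 6.8339e-6*I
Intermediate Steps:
n(O) = sqrt(O)*(-72 + 6*O) (n(O) = ((-12 + O)*6)*sqrt(O) = (-72 + 6*O)*sqrt(O) = sqrt(O)*(-72 + 6*O))
1/n(-833) = 1/(6*sqrt(-833)*(-12 - 833)) = 1/(6*(7*I*sqrt(17))*(-845)) = 1/(-35490*I*sqrt(17)) = I*sqrt(17)/603330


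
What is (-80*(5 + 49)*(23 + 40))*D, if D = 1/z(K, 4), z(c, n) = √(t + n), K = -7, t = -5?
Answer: 272160*I ≈ 2.7216e+5*I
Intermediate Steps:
z(c, n) = √(-5 + n)
D = -I (D = 1/(√(-5 + 4)) = 1/(√(-1)) = 1/I = -I ≈ -1.0*I)
(-80*(5 + 49)*(23 + 40))*D = (-80*(5 + 49)*(23 + 40))*(-I) = (-4320*63)*(-I) = (-80*3402)*(-I) = -(-272160)*I = 272160*I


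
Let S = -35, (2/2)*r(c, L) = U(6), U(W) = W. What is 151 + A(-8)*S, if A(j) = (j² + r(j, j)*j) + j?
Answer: -129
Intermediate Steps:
r(c, L) = 6
A(j) = j² + 7*j (A(j) = (j² + 6*j) + j = j² + 7*j)
151 + A(-8)*S = 151 - 8*(7 - 8)*(-35) = 151 - 8*(-1)*(-35) = 151 + 8*(-35) = 151 - 280 = -129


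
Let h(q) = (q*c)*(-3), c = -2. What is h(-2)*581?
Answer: -6972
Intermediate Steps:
h(q) = 6*q (h(q) = (q*(-2))*(-3) = -2*q*(-3) = 6*q)
h(-2)*581 = (6*(-2))*581 = -12*581 = -6972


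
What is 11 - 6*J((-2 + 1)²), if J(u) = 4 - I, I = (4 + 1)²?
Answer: 137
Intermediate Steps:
I = 25 (I = 5² = 25)
J(u) = -21 (J(u) = 4 - 1*25 = 4 - 25 = -21)
11 - 6*J((-2 + 1)²) = 11 - 6*(-21) = 11 + 126 = 137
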